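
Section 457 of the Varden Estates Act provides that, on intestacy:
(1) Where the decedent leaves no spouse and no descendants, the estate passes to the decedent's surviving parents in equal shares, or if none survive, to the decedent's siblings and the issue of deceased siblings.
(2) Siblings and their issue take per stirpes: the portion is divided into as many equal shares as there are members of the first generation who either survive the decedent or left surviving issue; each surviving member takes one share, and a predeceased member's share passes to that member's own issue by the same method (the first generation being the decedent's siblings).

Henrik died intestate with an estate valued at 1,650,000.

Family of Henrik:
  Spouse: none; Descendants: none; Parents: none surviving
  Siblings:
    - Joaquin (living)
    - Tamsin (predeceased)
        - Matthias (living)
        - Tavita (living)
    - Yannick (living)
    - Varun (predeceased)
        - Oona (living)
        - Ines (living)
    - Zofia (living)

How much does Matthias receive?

Matthias receives 165,000.

The entire 1,650,000 passes to the siblings and their issue.
That amount (1,650,000) is divided into 5 shares of 330,000: Joaquin, Yannick, and Zofia each take 330,000; Tamsin's 330,000 share passes to Tamsin's issue; Varun's 330,000 share passes to Varun's issue.
Tamsin's share (330,000) is divided into 2 shares of 165,000: Matthias and Tavita each take 165,000.
Varun's share (330,000) is divided into 2 shares of 165,000: Oona and Ines each take 165,000.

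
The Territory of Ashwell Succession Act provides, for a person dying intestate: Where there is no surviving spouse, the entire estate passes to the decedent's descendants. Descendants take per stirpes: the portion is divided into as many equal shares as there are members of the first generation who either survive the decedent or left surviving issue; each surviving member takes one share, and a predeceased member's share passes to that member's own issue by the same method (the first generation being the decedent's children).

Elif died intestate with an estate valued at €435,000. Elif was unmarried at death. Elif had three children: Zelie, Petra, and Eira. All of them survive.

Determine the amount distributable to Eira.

The entire €435,000 passes to the descendants.
That amount (€435,000) is divided into 3 shares of €145,000: Zelie, Petra, and Eira each take €145,000.

Eira receives €145,000.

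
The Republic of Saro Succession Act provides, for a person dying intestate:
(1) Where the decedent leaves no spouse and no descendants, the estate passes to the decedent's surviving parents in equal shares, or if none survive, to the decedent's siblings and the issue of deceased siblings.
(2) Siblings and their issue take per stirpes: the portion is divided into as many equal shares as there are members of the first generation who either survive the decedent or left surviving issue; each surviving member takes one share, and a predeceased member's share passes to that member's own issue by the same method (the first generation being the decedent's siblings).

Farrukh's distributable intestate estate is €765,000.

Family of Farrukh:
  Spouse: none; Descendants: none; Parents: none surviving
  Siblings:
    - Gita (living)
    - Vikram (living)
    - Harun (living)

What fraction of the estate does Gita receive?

The entire €765,000 passes to the siblings and their issue.
That amount (€765,000) is divided into 3 shares of €255,000: Gita, Vikram, and Harun each take €255,000.

Gita receives 1/3 of the estate.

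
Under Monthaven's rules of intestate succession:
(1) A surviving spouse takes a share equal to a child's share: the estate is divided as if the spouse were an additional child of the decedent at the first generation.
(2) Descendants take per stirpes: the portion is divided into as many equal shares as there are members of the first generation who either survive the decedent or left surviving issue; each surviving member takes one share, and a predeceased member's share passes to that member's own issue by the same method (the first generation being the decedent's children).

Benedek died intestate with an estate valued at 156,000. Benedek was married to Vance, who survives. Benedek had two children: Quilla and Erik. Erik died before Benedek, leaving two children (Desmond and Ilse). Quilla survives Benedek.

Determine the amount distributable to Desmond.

The spouse counts as an additional share at the children's level, so there are 3 primary shares of 52,000. Vance takes one such share (52,000).
The children's combined portion (104,000) is divided into 2 shares of 52,000: Quilla takes 52,000; Erik's 52,000 share passes to Erik's issue.
Erik's share (52,000) is divided into 2 shares of 26,000: Desmond and Ilse each take 26,000.

Desmond receives 26,000.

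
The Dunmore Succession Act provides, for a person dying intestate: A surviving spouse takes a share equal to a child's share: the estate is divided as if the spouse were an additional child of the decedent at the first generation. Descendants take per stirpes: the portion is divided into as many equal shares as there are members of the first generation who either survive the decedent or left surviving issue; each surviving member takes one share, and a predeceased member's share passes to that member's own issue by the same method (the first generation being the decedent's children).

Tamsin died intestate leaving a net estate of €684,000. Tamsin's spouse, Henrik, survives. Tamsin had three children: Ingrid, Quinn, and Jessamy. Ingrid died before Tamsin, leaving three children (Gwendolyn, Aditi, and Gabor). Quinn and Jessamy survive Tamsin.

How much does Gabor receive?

Gabor receives €57,000.

The spouse counts as an additional share at the children's level, so there are 4 primary shares of €171,000. Henrik takes one such share (€171,000).
The children's combined portion (€513,000) is divided into 3 shares of €171,000: Quinn and Jessamy each take €171,000; Ingrid's €171,000 share passes to Ingrid's issue.
Ingrid's share (€171,000) is divided into 3 shares of €57,000: Gwendolyn, Aditi, and Gabor each take €57,000.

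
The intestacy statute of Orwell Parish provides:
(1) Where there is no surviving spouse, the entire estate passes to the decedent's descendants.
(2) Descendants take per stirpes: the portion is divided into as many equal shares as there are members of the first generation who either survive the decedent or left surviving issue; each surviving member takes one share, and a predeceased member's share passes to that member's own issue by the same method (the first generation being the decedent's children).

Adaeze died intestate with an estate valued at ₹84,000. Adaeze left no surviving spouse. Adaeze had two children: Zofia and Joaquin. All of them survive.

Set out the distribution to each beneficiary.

Zofia: ₹42,000; Joaquin: ₹42,000

The entire ₹84,000 passes to the descendants.
That amount (₹84,000) is divided into 2 shares of ₹42,000: Zofia and Joaquin each take ₹42,000.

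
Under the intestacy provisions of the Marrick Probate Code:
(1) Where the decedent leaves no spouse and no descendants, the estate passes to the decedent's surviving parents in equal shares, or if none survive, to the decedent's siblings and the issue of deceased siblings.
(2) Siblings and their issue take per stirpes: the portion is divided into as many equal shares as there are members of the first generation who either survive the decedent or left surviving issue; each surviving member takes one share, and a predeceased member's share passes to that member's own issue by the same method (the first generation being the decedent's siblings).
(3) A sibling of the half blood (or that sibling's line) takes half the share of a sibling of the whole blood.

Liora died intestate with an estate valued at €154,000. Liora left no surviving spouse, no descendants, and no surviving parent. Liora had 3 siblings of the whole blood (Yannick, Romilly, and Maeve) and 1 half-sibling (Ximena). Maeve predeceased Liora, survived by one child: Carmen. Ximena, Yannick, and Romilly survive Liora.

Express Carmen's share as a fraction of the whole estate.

The entire €154,000 passes to the siblings and their issue.
Counting each half-blood sibling's line as half a unit, there are 7/2 units in €154,000, so one unit is €44,000. Whole-blood lines (Yannick, Romilly, and Maeve) take €44,000 each; half-blood lines (Ximena) take €22,000 each.
Maeve's share (€44,000) passes entirely to Carmen.

Carmen receives 2/7 of the estate.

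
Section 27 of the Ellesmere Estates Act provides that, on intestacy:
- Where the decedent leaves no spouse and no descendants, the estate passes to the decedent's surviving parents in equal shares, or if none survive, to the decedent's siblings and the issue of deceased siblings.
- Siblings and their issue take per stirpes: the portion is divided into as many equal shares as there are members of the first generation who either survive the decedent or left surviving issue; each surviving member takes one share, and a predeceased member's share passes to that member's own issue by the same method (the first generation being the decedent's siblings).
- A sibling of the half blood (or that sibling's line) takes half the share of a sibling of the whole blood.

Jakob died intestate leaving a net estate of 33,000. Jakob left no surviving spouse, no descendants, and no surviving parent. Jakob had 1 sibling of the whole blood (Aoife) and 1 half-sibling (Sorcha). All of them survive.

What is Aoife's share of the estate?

The entire 33,000 passes to the siblings and their issue.
Counting each half-blood sibling's line as half a unit, there are 3/2 units in 33,000, so one unit is 22,000. Whole-blood lines (Aoife) take 22,000 each; half-blood lines (Sorcha) take 11,000 each.

Aoife receives 22,000.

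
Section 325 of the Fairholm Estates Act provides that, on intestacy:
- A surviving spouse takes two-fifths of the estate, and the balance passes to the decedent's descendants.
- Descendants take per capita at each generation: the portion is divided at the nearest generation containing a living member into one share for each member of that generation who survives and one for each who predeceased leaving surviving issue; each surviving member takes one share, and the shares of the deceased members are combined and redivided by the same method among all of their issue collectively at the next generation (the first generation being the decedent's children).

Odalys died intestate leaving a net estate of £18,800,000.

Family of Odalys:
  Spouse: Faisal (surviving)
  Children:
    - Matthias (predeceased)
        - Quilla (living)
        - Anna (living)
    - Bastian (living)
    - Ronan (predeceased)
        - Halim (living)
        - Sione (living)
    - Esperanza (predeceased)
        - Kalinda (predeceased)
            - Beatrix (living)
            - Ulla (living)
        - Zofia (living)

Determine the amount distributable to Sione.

Sione receives £1,410,000.

Faisal takes two-fifths of £18,800,000 = £7,520,000. The remaining £11,280,000 passes to the descendants.
The descendants' portion (£11,280,000) is divided at the children's generation into 4 shares of £2,820,000. Bastian takes £2,820,000. The 3 shares of the deceased (Matthias, Ronan, and Esperanza) are combined into a pool of £8,460,000.
That pool (£8,460,000) is divided at the grandchildren's generation into 6 shares of £1,410,000. Quilla, Anna, Halim, Sione, and Zofia each take £1,410,000. The remaining share for the deceased Kalinda (£1,410,000) is carried to the next generation.
That pool (£1,410,000) is divided at the great-grandchildren's generation equally among Beatrix and Ulla: £705,000 each.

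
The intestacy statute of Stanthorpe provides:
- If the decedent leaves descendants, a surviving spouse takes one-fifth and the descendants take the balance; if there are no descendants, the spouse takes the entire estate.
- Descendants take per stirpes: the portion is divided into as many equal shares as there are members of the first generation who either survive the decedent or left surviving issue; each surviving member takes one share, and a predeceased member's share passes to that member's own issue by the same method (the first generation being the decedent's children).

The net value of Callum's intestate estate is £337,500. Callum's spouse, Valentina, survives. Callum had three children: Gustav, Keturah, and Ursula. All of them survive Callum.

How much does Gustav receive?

Valentina takes one-fifth of £337,500 = £67,500. The remaining £270,000 passes to the descendants.
The descendants' portion (£270,000) is divided into 3 shares of £90,000: Gustav, Keturah, and Ursula each take £90,000.

Gustav receives £90,000.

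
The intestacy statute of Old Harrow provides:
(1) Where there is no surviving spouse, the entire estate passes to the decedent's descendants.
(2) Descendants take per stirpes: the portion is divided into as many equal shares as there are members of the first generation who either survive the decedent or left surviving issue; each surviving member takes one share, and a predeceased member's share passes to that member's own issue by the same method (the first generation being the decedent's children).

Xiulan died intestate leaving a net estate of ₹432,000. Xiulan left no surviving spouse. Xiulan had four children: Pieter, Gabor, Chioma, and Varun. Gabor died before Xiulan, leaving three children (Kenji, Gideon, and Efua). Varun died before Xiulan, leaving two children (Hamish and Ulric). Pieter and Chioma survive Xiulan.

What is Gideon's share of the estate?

The entire ₹432,000 passes to the descendants.
That amount (₹432,000) is divided into 4 shares of ₹108,000: Pieter and Chioma each take ₹108,000; Gabor's ₹108,000 share passes to Gabor's issue; Varun's ₹108,000 share passes to Varun's issue.
Gabor's share (₹108,000) is divided into 3 shares of ₹36,000: Kenji, Gideon, and Efua each take ₹36,000.
Varun's share (₹108,000) is divided into 2 shares of ₹54,000: Hamish and Ulric each take ₹54,000.

Gideon receives ₹36,000.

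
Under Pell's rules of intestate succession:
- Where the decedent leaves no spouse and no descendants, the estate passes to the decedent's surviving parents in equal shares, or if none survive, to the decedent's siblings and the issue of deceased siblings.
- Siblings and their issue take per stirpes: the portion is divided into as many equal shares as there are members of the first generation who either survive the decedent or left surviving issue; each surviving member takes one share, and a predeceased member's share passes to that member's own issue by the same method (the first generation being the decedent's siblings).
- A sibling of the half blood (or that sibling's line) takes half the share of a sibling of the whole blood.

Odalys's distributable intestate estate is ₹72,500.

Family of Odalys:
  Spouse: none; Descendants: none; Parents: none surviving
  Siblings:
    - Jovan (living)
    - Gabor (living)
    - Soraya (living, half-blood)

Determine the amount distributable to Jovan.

The entire ₹72,500 passes to the siblings and their issue.
Counting each half-blood sibling's line as half a unit, there are 5/2 units in ₹72,500, so one unit is ₹29,000. Whole-blood lines (Jovan and Gabor) take ₹29,000 each; half-blood lines (Soraya) take ₹14,500 each.

Jovan receives ₹29,000.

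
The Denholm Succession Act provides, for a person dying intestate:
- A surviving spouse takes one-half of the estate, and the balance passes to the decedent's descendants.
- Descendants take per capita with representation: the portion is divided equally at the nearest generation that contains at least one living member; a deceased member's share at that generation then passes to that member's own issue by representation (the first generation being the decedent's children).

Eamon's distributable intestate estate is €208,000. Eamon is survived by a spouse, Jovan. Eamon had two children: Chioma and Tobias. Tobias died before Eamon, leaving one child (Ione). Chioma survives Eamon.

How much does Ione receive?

Jovan takes one-half of €208,000 = €104,000. The remaining €104,000 passes to the descendants.
The descendants' portion (€104,000) is divided into 2 shares of €52,000: Chioma takes €52,000; Tobias's €52,000 share passes to Tobias's issue.
Tobias's share (€52,000) passes entirely to Ione.

Ione receives €52,000.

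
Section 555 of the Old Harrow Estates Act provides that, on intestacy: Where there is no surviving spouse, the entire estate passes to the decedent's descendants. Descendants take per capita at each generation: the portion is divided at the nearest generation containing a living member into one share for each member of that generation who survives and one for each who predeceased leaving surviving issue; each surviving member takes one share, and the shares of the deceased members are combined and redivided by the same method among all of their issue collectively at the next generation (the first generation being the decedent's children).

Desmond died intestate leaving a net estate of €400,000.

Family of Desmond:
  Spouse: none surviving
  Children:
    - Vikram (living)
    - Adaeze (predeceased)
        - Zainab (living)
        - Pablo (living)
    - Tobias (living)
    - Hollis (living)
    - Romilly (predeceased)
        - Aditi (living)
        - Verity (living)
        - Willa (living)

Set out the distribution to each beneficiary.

The entire €400,000 passes to the descendants.
That amount (€400,000) is divided at the children's generation into 5 shares of €80,000. Vikram, Tobias, and Hollis each take €80,000. The 2 shares of the deceased (Adaeze and Romilly) are combined into a pool of €160,000.
That pool (€160,000) is divided at the grandchildren's generation equally among Zainab, Pablo, Aditi, Verity, and Willa: €32,000 each.

Vikram: €80,000; Zainab: €32,000; Pablo: €32,000; Tobias: €80,000; Hollis: €80,000; Aditi: €32,000; Verity: €32,000; Willa: €32,000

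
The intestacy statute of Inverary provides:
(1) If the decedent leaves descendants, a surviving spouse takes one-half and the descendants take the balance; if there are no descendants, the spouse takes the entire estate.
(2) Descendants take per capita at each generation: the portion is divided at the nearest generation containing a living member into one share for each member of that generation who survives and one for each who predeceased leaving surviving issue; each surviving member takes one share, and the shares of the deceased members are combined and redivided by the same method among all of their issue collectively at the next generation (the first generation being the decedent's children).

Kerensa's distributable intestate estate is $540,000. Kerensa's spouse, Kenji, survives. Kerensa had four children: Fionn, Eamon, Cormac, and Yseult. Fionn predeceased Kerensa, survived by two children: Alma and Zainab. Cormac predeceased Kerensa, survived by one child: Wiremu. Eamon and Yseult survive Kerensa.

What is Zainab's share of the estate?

Kenji takes one-half of $540,000 = $270,000. The remaining $270,000 passes to the descendants.
The descendants' portion ($270,000) is divided at the children's generation into 4 shares of $67,500. Eamon and Yseult each take $67,500. The 2 shares of the deceased (Fionn and Cormac) are combined into a pool of $135,000.
That pool ($135,000) is divided at the grandchildren's generation equally among Alma, Zainab, and Wiremu: $45,000 each.

Zainab receives $45,000.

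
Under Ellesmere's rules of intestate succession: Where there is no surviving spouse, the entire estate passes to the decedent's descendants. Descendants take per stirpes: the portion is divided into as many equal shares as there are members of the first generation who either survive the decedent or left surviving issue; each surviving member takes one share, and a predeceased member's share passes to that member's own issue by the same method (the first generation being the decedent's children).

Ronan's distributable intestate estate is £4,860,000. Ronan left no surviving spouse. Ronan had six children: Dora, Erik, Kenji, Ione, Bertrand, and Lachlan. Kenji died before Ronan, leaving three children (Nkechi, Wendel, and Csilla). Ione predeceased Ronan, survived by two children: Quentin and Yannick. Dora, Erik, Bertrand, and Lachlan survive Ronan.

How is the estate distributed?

The entire £4,860,000 passes to the descendants.
That amount (£4,860,000) is divided into 6 shares of £810,000: Dora, Erik, Bertrand, and Lachlan each take £810,000; Kenji's £810,000 share passes to Kenji's issue; Ione's £810,000 share passes to Ione's issue.
Kenji's share (£810,000) is divided into 3 shares of £270,000: Nkechi, Wendel, and Csilla each take £270,000.
Ione's share (£810,000) is divided into 2 shares of £405,000: Quentin and Yannick each take £405,000.

Dora: £810,000; Erik: £810,000; Nkechi: £270,000; Wendel: £270,000; Csilla: £270,000; Quentin: £405,000; Yannick: £405,000; Bertrand: £810,000; Lachlan: £810,000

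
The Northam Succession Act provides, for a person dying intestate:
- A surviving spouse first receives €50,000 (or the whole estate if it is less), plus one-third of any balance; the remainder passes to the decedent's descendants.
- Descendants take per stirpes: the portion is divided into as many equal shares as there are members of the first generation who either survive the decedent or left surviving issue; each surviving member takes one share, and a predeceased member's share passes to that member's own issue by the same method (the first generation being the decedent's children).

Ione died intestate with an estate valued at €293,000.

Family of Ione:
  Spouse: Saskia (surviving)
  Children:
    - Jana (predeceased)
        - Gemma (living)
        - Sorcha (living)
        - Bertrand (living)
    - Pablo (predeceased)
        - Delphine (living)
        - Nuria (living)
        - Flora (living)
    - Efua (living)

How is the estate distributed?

Saskia: €131,000; Gemma: €18,000; Sorcha: €18,000; Bertrand: €18,000; Delphine: €18,000; Nuria: €18,000; Flora: €18,000; Efua: €54,000

Saskia first takes €50,000, leaving a balance of €243,000. Saskia then takes one-third of the balance (€81,000), for a total of €131,000. The remaining €162,000 passes to the descendants.
The descendants' portion (€162,000) is divided into 3 shares of €54,000: Efua takes €54,000; Jana's €54,000 share passes to Jana's issue; Pablo's €54,000 share passes to Pablo's issue.
Jana's share (€54,000) is divided into 3 shares of €18,000: Gemma, Sorcha, and Bertrand each take €18,000.
Pablo's share (€54,000) is divided into 3 shares of €18,000: Delphine, Nuria, and Flora each take €18,000.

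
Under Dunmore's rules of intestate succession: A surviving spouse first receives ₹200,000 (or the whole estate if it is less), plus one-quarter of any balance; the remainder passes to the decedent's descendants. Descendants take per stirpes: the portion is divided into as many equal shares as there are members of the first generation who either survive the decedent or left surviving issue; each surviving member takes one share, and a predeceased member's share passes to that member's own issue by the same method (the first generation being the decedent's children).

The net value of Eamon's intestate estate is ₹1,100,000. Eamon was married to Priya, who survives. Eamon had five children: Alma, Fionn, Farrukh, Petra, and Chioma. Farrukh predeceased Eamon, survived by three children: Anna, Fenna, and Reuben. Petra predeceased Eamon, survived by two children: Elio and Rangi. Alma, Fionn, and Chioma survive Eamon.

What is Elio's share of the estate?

Elio receives ₹67,500.

Priya first takes ₹200,000, leaving a balance of ₹900,000. Priya then takes one-quarter of the balance (₹225,000), for a total of ₹425,000. The remaining ₹675,000 passes to the descendants.
The descendants' portion (₹675,000) is divided into 5 shares of ₹135,000: Alma, Fionn, and Chioma each take ₹135,000; Farrukh's ₹135,000 share passes to Farrukh's issue; Petra's ₹135,000 share passes to Petra's issue.
Farrukh's share (₹135,000) is divided into 3 shares of ₹45,000: Anna, Fenna, and Reuben each take ₹45,000.
Petra's share (₹135,000) is divided into 2 shares of ₹67,500: Elio and Rangi each take ₹67,500.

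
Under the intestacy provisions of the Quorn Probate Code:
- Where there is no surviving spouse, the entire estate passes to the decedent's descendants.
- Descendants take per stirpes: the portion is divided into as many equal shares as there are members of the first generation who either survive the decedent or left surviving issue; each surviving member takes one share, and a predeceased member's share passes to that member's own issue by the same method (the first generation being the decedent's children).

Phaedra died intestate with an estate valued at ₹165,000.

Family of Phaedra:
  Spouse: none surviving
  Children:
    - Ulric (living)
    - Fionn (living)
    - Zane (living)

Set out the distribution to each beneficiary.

The entire ₹165,000 passes to the descendants.
That amount (₹165,000) is divided into 3 shares of ₹55,000: Ulric, Fionn, and Zane each take ₹55,000.

Ulric: ₹55,000; Fionn: ₹55,000; Zane: ₹55,000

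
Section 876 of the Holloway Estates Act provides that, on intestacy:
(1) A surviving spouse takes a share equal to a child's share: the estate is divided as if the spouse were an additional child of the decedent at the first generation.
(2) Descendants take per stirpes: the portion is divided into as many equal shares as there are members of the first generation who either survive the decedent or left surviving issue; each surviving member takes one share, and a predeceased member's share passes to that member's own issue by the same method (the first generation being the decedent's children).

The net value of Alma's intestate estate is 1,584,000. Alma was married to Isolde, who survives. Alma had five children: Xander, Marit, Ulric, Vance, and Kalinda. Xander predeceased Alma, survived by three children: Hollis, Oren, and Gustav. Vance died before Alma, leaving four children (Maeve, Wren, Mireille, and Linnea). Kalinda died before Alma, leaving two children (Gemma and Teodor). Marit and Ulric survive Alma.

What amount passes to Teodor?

Teodor receives 132,000.

The spouse counts as an additional share at the children's level, so there are 6 primary shares of 264,000. Isolde takes one such share (264,000).
The children's combined portion (1,320,000) is divided into 5 shares of 264,000: Marit and Ulric each take 264,000; Xander's 264,000 share passes to Xander's issue; Vance's 264,000 share passes to Vance's issue; Kalinda's 264,000 share passes to Kalinda's issue.
Xander's share (264,000) is divided into 3 shares of 88,000: Hollis, Oren, and Gustav each take 88,000.
Vance's share (264,000) is divided into 4 shares of 66,000: Maeve, Wren, Mireille, and Linnea each take 66,000.
Kalinda's share (264,000) is divided into 2 shares of 132,000: Gemma and Teodor each take 132,000.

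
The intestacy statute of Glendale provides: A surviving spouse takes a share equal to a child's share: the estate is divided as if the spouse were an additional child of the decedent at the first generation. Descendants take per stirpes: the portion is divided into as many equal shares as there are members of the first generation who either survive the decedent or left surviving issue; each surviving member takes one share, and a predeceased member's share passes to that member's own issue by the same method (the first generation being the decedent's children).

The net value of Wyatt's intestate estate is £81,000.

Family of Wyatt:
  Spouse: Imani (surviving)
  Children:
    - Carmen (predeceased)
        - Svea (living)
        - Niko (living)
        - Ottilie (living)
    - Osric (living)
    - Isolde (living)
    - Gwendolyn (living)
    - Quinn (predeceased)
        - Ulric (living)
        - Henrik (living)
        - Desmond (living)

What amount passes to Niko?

The spouse counts as an additional share at the children's level, so there are 6 primary shares of £13,500. Imani takes one such share (£13,500).
The children's combined portion (£67,500) is divided into 5 shares of £13,500: Osric, Isolde, and Gwendolyn each take £13,500; Carmen's £13,500 share passes to Carmen's issue; Quinn's £13,500 share passes to Quinn's issue.
Carmen's share (£13,500) is divided into 3 shares of £4,500: Svea, Niko, and Ottilie each take £4,500.
Quinn's share (£13,500) is divided into 3 shares of £4,500: Ulric, Henrik, and Desmond each take £4,500.

Niko receives £4,500.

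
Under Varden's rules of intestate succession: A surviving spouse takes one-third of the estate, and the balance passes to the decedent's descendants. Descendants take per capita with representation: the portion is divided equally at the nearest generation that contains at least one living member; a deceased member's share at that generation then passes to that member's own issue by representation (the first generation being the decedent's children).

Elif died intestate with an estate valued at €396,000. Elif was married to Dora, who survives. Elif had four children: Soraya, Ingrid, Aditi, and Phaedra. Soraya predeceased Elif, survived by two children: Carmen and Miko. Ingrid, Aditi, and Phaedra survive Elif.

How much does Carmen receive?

Dora takes one-third of €396,000 = €132,000. The remaining €264,000 passes to the descendants.
The descendants' portion (€264,000) is divided into 4 shares of €66,000: Ingrid, Aditi, and Phaedra each take €66,000; Soraya's €66,000 share passes to Soraya's issue.
Soraya's share (€66,000) is divided into 2 shares of €33,000: Carmen and Miko each take €33,000.

Carmen receives €33,000.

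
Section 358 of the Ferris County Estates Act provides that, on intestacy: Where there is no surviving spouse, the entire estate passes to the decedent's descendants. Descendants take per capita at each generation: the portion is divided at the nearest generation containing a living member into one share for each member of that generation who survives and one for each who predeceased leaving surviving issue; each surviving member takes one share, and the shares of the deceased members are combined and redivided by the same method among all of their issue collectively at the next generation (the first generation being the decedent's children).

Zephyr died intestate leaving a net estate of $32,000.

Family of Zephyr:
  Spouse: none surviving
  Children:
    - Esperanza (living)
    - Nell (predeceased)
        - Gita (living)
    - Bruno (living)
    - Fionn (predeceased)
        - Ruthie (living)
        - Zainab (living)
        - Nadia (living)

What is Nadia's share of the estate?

Nadia receives $4,000.

The entire $32,000 passes to the descendants.
That amount ($32,000) is divided at the children's generation into 4 shares of $8,000. Esperanza and Bruno each take $8,000. The 2 shares of the deceased (Nell and Fionn) are combined into a pool of $16,000.
That pool ($16,000) is divided at the grandchildren's generation equally among Gita, Ruthie, Zainab, and Nadia: $4,000 each.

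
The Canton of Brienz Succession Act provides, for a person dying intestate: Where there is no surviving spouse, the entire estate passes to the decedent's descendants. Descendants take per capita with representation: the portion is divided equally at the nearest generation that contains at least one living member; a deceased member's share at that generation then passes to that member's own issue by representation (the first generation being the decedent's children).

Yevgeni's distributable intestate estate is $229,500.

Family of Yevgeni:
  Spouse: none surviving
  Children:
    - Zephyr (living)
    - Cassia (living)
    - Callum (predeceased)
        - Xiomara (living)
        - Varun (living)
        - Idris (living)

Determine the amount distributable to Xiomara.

Xiomara receives $25,500.

The entire $229,500 passes to the descendants.
That amount ($229,500) is divided into 3 shares of $76,500: Zephyr and Cassia each take $76,500; Callum's $76,500 share passes to Callum's issue.
Callum's share ($76,500) is divided into 3 shares of $25,500: Xiomara, Varun, and Idris each take $25,500.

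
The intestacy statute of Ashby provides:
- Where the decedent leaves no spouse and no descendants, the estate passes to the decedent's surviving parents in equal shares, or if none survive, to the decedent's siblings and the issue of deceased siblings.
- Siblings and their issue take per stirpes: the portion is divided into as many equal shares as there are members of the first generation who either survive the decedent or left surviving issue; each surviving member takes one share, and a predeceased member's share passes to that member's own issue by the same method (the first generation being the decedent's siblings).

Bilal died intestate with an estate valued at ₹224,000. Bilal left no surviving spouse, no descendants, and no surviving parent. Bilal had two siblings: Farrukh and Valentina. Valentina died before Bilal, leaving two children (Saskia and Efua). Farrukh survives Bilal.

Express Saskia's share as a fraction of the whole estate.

Saskia receives 1/4 of the estate.

The entire ₹224,000 passes to the siblings and their issue.
That amount (₹224,000) is divided into 2 shares of ₹112,000: Farrukh takes ₹112,000; Valentina's ₹112,000 share passes to Valentina's issue.
Valentina's share (₹112,000) is divided into 2 shares of ₹56,000: Saskia and Efua each take ₹56,000.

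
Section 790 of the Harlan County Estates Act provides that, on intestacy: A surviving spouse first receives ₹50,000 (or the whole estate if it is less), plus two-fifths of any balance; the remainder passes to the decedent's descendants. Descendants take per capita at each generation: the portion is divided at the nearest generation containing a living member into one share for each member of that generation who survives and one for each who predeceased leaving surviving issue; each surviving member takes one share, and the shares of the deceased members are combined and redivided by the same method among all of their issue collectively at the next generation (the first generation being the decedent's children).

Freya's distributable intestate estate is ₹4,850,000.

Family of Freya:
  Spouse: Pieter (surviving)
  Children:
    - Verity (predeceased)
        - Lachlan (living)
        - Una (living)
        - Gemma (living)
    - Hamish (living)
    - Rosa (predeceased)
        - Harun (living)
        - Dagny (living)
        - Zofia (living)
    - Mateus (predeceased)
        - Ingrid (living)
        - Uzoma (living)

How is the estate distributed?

Pieter first takes ₹50,000, leaving a balance of ₹4,800,000. Pieter then takes two-fifths of the balance (₹1,920,000), for a total of ₹1,970,000. The remaining ₹2,880,000 passes to the descendants.
The descendants' portion (₹2,880,000) is divided at the children's generation into 4 shares of ₹720,000. Hamish takes ₹720,000. The 3 shares of the deceased (Verity, Rosa, and Mateus) are combined into a pool of ₹2,160,000.
That pool (₹2,160,000) is divided at the grandchildren's generation equally among Lachlan, Una, Gemma, Harun, Dagny, Zofia, Ingrid, and Uzoma: ₹270,000 each.

Pieter: ₹1,970,000; Lachlan: ₹270,000; Una: ₹270,000; Gemma: ₹270,000; Hamish: ₹720,000; Harun: ₹270,000; Dagny: ₹270,000; Zofia: ₹270,000; Ingrid: ₹270,000; Uzoma: ₹270,000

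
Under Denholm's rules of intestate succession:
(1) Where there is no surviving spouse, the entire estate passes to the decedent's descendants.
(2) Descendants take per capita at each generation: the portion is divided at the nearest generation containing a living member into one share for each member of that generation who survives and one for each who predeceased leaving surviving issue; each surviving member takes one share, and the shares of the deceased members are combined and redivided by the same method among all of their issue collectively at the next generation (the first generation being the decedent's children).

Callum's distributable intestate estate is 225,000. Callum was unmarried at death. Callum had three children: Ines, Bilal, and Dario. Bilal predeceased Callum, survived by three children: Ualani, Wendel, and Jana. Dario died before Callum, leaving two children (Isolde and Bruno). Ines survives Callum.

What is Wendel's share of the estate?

Wendel receives 30,000.

The entire 225,000 passes to the descendants.
That amount (225,000) is divided at the children's generation into 3 shares of 75,000. Ines takes 75,000. The 2 shares of the deceased (Bilal and Dario) are combined into a pool of 150,000.
That pool (150,000) is divided at the grandchildren's generation equally among Ualani, Wendel, Jana, Isolde, and Bruno: 30,000 each.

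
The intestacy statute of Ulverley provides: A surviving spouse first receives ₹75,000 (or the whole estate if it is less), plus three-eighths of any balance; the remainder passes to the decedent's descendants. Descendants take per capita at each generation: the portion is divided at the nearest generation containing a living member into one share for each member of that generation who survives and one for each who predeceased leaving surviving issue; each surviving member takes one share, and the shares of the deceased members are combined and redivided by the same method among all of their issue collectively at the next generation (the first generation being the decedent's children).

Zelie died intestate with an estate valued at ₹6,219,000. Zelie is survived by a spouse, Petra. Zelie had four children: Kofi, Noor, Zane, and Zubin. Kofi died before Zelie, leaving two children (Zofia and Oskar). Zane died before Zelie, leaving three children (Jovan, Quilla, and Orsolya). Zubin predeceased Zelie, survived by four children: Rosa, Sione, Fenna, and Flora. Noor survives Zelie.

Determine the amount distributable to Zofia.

Petra first takes ₹75,000, leaving a balance of ₹6,144,000. Petra then takes three-eighths of the balance (₹2,304,000), for a total of ₹2,379,000. The remaining ₹3,840,000 passes to the descendants.
The descendants' portion (₹3,840,000) is divided at the children's generation into 4 shares of ₹960,000. Noor takes ₹960,000. The 3 shares of the deceased (Kofi, Zane, and Zubin) are combined into a pool of ₹2,880,000.
That pool (₹2,880,000) is divided at the grandchildren's generation equally among Zofia, Oskar, Jovan, Quilla, Orsolya, Rosa, Sione, Fenna, and Flora: ₹320,000 each.

Zofia receives ₹320,000.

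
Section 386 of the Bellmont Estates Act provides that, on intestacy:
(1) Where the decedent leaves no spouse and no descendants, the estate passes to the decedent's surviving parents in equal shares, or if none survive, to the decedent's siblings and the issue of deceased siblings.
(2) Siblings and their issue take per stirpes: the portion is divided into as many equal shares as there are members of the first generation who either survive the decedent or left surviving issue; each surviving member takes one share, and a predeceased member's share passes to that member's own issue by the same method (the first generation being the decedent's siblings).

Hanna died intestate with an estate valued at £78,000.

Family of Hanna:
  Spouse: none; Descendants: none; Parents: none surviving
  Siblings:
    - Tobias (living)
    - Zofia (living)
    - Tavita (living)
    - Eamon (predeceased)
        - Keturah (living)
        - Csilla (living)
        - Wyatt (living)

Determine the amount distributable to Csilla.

Csilla receives £6,500.

The entire £78,000 passes to the siblings and their issue.
That amount (£78,000) is divided into 4 shares of £19,500: Tobias, Zofia, and Tavita each take £19,500; Eamon's £19,500 share passes to Eamon's issue.
Eamon's share (£19,500) is divided into 3 shares of £6,500: Keturah, Csilla, and Wyatt each take £6,500.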